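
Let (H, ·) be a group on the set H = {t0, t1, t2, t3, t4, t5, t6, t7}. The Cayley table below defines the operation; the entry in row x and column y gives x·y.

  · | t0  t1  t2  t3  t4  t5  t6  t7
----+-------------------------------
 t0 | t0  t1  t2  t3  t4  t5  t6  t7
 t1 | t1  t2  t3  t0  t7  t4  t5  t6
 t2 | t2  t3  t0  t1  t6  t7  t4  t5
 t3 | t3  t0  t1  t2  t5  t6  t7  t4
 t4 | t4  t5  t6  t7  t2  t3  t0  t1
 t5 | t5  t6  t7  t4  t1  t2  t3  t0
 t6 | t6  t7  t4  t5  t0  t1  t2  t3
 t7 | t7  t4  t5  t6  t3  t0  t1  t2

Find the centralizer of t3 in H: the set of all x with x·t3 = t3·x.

{t0, t1, t2, t3}

Compare row t3 with column t3 entry by entry.
t1·t3 = t0 = t3·t1, so t1 commutes with t3.
t4·t3 = t7 but t3·t4 = t5, so t4 does not.
Collecting the elements that commute with t3: C(t3) = {t0, t1, t2, t3}.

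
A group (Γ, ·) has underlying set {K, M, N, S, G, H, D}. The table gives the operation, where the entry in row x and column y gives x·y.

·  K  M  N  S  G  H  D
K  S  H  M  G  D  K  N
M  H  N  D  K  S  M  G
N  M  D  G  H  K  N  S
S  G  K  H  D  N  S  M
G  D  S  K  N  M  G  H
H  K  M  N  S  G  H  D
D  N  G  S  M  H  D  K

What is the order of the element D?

The identity element is H (its row matches the header).
D^1 = D
D^2 = D·D = K
D^3 = K·D = N
D^4 = N·D = S
D^5 = S·D = M
D^6 = M·D = G
D^7 = G·D = H
The first power of D equal to the identity is D^7, so ord(D) = 7.
(Structurally, Γ here is isomorphic to the cyclic group Z_7.)

7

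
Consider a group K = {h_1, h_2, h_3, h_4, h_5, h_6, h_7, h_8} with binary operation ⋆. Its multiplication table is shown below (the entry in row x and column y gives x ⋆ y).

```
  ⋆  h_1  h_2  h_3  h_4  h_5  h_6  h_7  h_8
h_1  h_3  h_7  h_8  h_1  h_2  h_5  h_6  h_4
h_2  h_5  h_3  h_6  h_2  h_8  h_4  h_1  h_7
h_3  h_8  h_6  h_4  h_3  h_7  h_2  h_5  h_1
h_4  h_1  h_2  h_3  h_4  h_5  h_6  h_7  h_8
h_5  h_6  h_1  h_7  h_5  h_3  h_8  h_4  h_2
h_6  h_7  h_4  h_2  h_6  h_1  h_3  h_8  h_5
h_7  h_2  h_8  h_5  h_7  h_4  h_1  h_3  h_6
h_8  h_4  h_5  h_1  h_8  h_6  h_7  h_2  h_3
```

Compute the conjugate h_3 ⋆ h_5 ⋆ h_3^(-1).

The identity is h_4. In row h_3, the entry h_4 sits in column h_3, so h_3^(-1) = h_3.
h_3 ⋆ h_5 = h_7
h_7 ⋆ h_3 = h_5
(Structurally, K here is isomorphic to the quaternion group Q_8.)

h_5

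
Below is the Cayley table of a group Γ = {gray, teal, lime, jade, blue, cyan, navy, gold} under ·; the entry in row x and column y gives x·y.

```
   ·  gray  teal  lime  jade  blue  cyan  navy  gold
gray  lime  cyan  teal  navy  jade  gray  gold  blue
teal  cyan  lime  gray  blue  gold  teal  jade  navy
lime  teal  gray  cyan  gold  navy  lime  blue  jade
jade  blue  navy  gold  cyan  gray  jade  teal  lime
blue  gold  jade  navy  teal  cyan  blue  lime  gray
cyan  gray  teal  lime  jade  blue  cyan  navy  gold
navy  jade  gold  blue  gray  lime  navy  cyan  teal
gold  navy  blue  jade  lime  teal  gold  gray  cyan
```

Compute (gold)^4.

gold^1 = gold
gold^2 = gold·gold = cyan
gold^3 = cyan·gold = gold
gold^4 = gold·gold = cyan

cyan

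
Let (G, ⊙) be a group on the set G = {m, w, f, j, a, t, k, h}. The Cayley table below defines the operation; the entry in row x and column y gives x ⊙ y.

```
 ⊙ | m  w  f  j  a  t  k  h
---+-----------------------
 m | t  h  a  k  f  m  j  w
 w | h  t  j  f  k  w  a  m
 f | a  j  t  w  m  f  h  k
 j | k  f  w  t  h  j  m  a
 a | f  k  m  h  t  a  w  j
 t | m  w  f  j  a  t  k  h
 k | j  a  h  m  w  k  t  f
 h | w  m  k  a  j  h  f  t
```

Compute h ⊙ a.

Read row h, column a: h ⊙ a = j.

j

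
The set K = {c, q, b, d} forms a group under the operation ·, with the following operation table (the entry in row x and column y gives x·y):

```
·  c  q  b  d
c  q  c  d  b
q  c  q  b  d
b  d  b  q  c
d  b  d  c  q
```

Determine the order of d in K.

The identity element is q (its row matches the header).
d^1 = d
d^2 = d·d = q
The first power of d equal to the identity is d^2, so ord(d) = 2.
(Structurally, K here is isomorphic to the Klein four-group V_4.)

2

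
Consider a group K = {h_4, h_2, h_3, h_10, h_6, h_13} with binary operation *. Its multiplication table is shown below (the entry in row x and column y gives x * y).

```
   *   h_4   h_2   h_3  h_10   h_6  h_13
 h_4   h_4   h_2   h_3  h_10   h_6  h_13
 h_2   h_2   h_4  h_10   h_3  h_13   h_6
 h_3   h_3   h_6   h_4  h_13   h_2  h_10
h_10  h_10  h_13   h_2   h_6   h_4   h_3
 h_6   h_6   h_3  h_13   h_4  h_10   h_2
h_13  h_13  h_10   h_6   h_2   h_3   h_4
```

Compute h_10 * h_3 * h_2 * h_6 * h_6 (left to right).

h_10 * h_3 = h_2
h_2 * h_2 = h_4
h_4 * h_6 = h_6
h_6 * h_6 = h_10

h_10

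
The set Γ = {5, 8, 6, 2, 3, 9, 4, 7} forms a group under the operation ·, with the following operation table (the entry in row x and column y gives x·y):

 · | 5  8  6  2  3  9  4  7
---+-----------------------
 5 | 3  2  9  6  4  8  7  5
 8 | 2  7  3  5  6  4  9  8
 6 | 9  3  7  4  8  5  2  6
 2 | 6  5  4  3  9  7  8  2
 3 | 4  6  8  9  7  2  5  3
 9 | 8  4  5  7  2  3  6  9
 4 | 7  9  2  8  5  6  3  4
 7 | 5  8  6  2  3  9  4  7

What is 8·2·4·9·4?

6

8·2 = 5
5·4 = 7
7·9 = 9
9·4 = 6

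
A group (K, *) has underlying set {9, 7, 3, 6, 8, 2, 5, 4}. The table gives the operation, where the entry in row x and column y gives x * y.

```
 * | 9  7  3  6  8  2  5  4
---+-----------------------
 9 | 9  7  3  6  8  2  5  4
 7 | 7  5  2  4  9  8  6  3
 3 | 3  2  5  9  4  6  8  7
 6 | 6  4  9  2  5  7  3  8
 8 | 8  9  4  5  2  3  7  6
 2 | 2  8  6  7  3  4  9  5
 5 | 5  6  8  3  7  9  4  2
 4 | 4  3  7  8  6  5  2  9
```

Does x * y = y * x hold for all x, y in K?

Check whether the table is symmetric across its main diagonal.
Every entry (row x, col y) equals the entry (row y, col x), so K is abelian.
(In fact K ≅ the cyclic group Z_8.)

Yes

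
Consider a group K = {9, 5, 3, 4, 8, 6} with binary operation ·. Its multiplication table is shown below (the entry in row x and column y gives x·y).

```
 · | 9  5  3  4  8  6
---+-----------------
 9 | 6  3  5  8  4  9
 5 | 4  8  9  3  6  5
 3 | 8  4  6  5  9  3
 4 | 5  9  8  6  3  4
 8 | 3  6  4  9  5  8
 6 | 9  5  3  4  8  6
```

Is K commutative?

8·4 = 9 but 4·8 = 3.
Since 8 and 4 do not commute, K is not abelian.

No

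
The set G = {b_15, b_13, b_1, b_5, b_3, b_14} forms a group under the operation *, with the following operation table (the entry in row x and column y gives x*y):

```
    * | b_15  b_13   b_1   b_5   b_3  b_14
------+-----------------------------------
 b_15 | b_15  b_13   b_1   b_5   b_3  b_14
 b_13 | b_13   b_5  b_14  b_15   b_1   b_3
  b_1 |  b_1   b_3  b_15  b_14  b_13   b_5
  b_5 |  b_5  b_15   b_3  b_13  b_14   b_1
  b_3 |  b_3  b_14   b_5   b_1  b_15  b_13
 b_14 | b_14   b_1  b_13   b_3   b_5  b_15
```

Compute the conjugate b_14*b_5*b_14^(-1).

The identity is b_15. In row b_14, the entry b_15 sits in column b_14, so b_14^(-1) = b_14.
b_14*b_5 = b_3
b_3*b_14 = b_13

b_13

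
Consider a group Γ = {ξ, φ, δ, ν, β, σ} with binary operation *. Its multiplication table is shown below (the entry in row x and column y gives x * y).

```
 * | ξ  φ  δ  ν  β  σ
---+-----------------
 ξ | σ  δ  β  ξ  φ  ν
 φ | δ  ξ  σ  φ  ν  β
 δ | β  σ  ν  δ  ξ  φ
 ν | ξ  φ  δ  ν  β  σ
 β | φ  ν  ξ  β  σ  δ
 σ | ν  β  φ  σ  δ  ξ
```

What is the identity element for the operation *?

ν

The identity e satisfies e * x = x for all x, so its row in the table reproduces the column headers.
Row ν reads: ξ, φ, δ, ν, β, σ — exactly the header order. So ν is the identity.
(Structurally, Γ here is isomorphic to the cyclic group Z_6.)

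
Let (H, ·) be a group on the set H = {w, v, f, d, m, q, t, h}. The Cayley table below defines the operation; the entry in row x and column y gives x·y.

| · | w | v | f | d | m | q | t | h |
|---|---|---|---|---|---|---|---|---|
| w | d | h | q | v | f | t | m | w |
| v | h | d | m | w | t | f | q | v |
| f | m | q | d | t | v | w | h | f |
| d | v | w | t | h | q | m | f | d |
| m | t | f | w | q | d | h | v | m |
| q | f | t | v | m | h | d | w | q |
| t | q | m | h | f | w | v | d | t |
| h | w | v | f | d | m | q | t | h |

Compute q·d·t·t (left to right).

q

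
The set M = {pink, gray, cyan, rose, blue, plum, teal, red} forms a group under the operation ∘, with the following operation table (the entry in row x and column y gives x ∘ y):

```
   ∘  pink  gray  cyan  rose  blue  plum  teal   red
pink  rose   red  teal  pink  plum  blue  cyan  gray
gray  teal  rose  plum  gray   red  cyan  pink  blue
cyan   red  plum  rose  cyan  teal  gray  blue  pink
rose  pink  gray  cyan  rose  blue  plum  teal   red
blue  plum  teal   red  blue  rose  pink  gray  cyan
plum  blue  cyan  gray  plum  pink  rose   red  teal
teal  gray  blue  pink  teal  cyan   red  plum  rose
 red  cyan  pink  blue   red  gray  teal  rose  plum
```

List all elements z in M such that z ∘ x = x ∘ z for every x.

An element z is central iff its row equals its column in the table.
For gray: gray ∘ red = blue ≠ pink = red ∘ gray, so gray ∉ Z.
Checking each element this way leaves Z(M) = {plum, rose}.

{plum, rose}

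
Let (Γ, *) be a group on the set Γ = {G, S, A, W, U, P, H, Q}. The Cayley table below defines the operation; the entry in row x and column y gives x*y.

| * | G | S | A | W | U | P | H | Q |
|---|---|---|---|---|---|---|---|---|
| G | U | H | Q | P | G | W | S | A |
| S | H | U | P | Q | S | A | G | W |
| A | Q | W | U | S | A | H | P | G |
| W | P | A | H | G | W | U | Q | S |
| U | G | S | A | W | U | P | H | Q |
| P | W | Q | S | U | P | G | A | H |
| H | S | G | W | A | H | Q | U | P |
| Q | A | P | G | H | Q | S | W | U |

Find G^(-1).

First locate the identity: row U matches the header, so U is the identity.
Scan row G for U: G*G = U. Hence G^(-1) = G.

G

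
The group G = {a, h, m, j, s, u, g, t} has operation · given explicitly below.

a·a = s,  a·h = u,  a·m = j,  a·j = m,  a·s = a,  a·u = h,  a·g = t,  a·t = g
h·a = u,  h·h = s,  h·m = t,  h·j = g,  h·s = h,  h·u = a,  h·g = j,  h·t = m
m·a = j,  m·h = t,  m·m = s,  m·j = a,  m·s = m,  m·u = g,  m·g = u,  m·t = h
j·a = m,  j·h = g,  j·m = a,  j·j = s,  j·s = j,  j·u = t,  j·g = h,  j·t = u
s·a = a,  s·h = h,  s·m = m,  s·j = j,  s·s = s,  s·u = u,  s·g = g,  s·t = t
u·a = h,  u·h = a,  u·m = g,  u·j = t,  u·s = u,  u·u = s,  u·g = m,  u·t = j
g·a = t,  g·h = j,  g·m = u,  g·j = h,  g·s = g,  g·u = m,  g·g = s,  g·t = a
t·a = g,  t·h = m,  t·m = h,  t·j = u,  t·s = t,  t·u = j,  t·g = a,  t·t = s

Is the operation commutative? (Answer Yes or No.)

Yes

Check whether the table is symmetric across its main diagonal.
Every entry (row x, col y) equals the entry (row y, col x), so G is abelian.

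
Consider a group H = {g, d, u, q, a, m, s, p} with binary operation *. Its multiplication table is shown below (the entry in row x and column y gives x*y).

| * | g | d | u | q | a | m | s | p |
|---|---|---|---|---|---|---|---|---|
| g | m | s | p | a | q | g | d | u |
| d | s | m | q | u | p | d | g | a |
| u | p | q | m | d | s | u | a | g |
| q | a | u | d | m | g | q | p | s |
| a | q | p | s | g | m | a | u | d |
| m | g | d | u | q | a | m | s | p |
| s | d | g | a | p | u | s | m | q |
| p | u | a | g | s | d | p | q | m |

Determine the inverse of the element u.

First locate the identity: row m matches the header, so m is the identity.
Scan row u for m: u*u = m. Hence u^(-1) = u.
(Structurally, H here is isomorphic to the elementary abelian group (Z_2)^3.)

u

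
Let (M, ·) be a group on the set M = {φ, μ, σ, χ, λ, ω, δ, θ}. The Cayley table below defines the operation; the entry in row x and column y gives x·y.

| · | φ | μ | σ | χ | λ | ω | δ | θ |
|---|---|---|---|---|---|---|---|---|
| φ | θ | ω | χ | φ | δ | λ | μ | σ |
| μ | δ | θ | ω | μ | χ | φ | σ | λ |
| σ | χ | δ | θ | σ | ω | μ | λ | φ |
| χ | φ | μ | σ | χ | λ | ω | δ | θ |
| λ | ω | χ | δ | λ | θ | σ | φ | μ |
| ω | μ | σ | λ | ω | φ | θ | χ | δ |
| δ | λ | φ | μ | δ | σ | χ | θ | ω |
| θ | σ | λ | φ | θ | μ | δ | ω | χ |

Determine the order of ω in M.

4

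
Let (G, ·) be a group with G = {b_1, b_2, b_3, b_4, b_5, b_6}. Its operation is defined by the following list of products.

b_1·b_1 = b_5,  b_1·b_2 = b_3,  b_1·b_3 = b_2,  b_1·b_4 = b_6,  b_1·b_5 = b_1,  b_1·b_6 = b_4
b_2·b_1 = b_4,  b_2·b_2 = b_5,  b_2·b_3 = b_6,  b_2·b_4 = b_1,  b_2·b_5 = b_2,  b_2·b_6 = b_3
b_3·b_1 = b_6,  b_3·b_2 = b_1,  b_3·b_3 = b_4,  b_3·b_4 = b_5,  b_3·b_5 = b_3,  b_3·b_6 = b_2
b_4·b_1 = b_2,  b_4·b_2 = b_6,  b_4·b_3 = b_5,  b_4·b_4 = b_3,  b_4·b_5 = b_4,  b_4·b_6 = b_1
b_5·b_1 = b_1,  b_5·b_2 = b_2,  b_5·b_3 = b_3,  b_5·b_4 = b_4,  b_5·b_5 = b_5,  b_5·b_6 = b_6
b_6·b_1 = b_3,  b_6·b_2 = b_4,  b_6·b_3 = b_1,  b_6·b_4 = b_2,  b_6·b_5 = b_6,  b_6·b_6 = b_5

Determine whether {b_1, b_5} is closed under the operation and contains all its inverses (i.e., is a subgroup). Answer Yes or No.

{b_1, b_5} contains the identity b_5.
Checking products: every product of two elements of {b_1, b_5} (read from the table) lies in {b_1, b_5}, so the set is closed.
In a finite group, a nonempty closed subset is a subgroup. So {b_1, b_5} ≤ G.

Yes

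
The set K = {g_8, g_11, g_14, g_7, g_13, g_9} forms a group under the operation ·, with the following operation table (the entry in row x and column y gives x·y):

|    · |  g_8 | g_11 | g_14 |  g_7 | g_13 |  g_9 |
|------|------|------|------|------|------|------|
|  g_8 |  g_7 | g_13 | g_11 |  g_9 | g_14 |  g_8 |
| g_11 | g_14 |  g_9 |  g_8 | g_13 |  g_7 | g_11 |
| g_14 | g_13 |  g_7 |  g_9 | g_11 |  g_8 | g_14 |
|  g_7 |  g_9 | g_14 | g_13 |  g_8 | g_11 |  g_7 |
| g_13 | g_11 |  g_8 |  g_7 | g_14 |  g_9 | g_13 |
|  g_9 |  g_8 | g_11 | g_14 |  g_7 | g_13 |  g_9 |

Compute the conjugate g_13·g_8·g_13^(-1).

g_7

The identity is g_9. In row g_13, the entry g_9 sits in column g_13, so g_13^(-1) = g_13.
g_13·g_8 = g_11
g_11·g_13 = g_7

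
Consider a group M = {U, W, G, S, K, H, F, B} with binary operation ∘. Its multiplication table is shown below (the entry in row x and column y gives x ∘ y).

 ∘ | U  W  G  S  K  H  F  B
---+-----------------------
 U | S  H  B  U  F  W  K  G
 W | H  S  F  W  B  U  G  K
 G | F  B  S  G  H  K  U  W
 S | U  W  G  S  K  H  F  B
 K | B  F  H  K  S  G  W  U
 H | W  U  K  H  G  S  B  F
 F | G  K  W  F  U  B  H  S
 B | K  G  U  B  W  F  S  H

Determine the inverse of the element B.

F

First locate the identity: row S matches the header, so S is the identity.
Scan row B for S: B ∘ F = S. Hence B^(-1) = F.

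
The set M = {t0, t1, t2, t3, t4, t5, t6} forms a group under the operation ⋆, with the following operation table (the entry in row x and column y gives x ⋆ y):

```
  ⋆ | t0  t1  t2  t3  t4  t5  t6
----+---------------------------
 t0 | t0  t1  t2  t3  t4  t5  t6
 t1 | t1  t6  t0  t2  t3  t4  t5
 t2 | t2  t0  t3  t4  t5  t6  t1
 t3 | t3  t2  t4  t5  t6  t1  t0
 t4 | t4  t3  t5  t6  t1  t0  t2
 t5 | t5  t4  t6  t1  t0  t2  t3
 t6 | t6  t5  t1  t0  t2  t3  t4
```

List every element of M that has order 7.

Identity is t0. Compute the order of each non-identity element by repeated multiplication:
  t1: t1 → t6 → t5 → t4 → t3 → t2 → t0  (order 7)
  t2: t2 → t3 → t4 → t5 → t6 → t1 → t0  (order 7)
  t3: t3 → t5 → t1 → t2 → t4 → t6 → t0  (order 7)
  t4: t4 → t1 → t3 → t6 → t2 → t5 → t0  (order 7)
  t5: t5 → t2 → t6 → t3 → t1 → t4 → t0  (order 7)
  t6: t6 → t4 → t2 → t1 → t5 → t3 → t0  (order 7)
Elements of order 7: {t1, t2, t3, t4, t5, t6}.
(Structurally, M here is isomorphic to the cyclic group Z_7.)

{t1, t2, t3, t4, t5, t6}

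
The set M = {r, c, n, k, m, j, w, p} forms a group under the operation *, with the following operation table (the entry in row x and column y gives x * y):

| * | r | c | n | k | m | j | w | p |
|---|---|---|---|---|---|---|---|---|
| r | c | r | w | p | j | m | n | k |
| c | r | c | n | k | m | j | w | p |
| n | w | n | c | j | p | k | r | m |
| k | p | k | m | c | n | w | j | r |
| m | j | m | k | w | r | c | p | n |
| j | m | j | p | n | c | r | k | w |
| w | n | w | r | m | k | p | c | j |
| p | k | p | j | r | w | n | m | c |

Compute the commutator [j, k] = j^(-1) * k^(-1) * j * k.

Identity is c; from the table j^(-1) = m and k^(-1) = k.
m * k = w
w * j = p
p * k = r

r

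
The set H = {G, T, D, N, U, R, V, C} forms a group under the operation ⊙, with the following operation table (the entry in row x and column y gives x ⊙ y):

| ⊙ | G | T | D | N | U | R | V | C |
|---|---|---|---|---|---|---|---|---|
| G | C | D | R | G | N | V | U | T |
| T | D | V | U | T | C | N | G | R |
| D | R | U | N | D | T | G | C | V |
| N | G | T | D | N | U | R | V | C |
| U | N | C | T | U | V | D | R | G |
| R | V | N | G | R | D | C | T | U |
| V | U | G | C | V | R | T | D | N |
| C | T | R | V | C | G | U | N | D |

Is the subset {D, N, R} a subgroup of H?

No

R ⊙ R = C, which is not in {D, N, R}.
The subset is not closed under ⊙, so it is not a subgroup.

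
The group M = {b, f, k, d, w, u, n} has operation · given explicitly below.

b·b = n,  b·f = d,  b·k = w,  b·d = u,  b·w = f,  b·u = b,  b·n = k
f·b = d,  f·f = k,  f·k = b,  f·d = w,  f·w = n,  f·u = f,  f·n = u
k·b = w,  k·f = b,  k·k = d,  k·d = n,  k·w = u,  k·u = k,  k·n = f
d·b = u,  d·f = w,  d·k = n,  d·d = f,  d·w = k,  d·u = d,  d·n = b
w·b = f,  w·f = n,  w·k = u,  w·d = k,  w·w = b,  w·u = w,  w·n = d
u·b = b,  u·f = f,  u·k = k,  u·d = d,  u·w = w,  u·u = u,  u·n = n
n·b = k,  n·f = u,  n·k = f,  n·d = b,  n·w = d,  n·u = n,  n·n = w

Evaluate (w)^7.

w^1 = w
w^2 = w·w = b
w^3 = b·w = f
w^4 = f·w = n
w^5 = n·w = d
w^6 = d·w = k
w^7 = k·w = u

u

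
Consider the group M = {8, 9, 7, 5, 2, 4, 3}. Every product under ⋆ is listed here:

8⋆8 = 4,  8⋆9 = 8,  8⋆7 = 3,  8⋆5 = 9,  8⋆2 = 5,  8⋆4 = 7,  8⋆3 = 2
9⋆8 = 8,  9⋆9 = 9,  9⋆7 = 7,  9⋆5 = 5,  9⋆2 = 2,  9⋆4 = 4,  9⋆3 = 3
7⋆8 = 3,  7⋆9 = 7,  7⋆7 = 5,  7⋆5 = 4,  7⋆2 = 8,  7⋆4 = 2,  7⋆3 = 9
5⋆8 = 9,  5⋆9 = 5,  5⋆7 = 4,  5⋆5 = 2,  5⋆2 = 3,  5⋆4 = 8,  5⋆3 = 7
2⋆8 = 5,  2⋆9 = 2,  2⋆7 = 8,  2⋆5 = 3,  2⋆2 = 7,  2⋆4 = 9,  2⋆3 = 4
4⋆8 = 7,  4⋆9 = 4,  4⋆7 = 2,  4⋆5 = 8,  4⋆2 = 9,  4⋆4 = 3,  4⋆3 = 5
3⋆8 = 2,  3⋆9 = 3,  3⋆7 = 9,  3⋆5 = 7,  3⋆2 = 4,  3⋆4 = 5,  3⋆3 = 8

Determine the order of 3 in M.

7

The identity element is 9 (its row matches the header).
3^1 = 3
3^2 = 3 ⋆ 3 = 8
3^3 = 8 ⋆ 3 = 2
3^4 = 2 ⋆ 3 = 4
3^5 = 4 ⋆ 3 = 5
3^6 = 5 ⋆ 3 = 7
3^7 = 7 ⋆ 3 = 9
The first power of 3 equal to the identity is 3^7, so ord(3) = 7.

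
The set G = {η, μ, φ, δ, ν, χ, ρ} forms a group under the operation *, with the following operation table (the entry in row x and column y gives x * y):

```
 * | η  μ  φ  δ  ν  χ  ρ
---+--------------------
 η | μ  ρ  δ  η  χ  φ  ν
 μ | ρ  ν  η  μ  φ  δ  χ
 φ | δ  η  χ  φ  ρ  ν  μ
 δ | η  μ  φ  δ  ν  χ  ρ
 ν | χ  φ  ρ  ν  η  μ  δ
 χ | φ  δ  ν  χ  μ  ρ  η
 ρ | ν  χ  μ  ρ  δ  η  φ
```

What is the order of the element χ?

7

The identity element is δ (its row matches the header).
χ^1 = χ
χ^2 = χ * χ = ρ
χ^3 = ρ * χ = η
χ^4 = η * χ = φ
χ^5 = φ * χ = ν
χ^6 = ν * χ = μ
χ^7 = μ * χ = δ
The first power of χ equal to the identity is χ^7, so ord(χ) = 7.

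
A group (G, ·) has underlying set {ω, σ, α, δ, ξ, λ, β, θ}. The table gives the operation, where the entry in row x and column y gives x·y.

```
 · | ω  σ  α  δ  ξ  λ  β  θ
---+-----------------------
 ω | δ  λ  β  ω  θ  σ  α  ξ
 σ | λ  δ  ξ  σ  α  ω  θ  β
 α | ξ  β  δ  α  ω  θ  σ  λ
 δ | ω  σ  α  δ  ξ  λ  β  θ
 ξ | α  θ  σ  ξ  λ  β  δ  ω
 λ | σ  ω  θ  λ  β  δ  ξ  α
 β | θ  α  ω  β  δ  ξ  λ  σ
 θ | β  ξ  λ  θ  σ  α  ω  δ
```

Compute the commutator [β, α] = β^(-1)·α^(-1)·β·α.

λ

Identity is δ; from the table β^(-1) = ξ and α^(-1) = α.
ξ·α = σ
σ·β = θ
θ·α = λ
(Structurally, G here is isomorphic to the dihedral group D_4.)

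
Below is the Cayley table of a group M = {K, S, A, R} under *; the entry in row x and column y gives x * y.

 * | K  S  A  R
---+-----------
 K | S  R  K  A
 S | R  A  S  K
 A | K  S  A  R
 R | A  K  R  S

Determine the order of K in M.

The identity element is A (its row matches the header).
K^1 = K
K^2 = K * K = S
K^3 = S * K = R
K^4 = R * K = A
The first power of K equal to the identity is K^4, so ord(K) = 4.
(Structurally, M here is isomorphic to the cyclic group Z_4.)

4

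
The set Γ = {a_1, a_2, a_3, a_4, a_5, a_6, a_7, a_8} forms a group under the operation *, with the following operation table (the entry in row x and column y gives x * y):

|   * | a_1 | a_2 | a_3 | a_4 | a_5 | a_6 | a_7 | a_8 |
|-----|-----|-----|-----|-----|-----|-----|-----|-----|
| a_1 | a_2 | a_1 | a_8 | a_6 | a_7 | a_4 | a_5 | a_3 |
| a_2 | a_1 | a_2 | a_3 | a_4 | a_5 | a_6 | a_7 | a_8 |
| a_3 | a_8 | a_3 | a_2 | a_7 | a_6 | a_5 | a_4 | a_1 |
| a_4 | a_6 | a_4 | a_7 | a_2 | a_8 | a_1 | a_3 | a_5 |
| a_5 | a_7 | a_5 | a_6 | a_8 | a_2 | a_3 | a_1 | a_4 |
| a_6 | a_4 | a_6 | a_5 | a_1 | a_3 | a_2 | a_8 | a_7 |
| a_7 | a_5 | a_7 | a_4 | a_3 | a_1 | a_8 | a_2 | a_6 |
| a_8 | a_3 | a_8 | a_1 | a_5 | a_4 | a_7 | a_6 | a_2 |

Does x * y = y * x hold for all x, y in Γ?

Yes

Check whether the table is symmetric across its main diagonal.
Every entry (row x, col y) equals the entry (row y, col x), so Γ is abelian.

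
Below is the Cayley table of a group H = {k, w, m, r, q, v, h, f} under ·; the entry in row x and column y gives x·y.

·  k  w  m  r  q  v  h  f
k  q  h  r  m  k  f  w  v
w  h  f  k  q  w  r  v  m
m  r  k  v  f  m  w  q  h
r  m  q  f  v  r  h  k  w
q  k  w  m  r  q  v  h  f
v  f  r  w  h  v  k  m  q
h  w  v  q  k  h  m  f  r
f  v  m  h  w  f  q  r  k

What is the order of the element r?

The identity element is q (its row matches the header).
r^1 = r
r^2 = r·r = v
r^3 = v·r = h
r^4 = h·r = k
r^5 = k·r = m
r^6 = m·r = f
r^7 = f·r = w
r^8 = w·r = q
The first power of r equal to the identity is r^8, so ord(r) = 8.

8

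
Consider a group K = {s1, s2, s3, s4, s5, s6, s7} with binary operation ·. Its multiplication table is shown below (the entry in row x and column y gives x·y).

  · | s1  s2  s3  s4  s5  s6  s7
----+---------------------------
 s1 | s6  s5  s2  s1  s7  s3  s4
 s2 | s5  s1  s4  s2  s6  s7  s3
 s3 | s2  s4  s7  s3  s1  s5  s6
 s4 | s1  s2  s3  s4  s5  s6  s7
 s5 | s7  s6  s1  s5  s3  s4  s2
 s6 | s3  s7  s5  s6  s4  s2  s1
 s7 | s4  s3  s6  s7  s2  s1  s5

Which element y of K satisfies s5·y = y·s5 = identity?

s6

First locate the identity: row s4 matches the header, so s4 is the identity.
Scan row s5 for s4: s5·s6 = s4. Hence s5^(-1) = s6.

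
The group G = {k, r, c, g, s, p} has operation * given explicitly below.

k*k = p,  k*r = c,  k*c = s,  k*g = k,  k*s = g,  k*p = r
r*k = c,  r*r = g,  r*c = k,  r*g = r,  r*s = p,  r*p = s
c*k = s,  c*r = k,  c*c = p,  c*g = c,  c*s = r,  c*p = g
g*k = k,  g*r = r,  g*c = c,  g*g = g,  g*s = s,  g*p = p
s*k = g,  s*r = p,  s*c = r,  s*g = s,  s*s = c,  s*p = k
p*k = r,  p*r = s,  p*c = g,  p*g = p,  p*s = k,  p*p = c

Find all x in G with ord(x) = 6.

Identity is g. Compute the order of each non-identity element by repeated multiplication:
  k: k → p → r → c → s → g  (order 6)
  r: r → g  (order 2)
  c: c → p → g  (order 3)
  s: s → c → r → p → k → g  (order 6)
  p: p → c → g  (order 3)
Elements of order 6: {k, s}.

{k, s}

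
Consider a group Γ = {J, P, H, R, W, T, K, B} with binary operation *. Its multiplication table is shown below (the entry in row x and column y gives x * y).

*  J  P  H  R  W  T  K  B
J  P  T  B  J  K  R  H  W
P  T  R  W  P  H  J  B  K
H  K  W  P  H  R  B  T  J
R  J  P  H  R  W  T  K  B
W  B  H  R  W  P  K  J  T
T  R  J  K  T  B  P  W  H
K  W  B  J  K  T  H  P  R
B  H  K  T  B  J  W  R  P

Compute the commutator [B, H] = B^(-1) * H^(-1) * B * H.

P

Identity is R; from the table B^(-1) = K and H^(-1) = W.
K * W = T
T * B = H
H * H = P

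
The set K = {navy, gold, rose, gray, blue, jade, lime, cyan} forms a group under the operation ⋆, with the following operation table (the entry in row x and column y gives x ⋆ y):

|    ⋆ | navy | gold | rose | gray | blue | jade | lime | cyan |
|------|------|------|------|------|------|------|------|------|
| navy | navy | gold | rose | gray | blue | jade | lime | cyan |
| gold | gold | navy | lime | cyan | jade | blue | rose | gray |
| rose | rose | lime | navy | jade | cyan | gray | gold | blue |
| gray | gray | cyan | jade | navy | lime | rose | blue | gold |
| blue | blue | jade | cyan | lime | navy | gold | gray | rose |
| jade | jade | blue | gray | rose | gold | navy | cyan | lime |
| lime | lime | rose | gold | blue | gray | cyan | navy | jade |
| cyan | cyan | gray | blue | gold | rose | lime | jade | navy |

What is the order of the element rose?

The identity element is navy (its row matches the header).
rose^1 = rose
rose^2 = rose ⋆ rose = navy
The first power of rose equal to the identity is rose^2, so ord(rose) = 2.

2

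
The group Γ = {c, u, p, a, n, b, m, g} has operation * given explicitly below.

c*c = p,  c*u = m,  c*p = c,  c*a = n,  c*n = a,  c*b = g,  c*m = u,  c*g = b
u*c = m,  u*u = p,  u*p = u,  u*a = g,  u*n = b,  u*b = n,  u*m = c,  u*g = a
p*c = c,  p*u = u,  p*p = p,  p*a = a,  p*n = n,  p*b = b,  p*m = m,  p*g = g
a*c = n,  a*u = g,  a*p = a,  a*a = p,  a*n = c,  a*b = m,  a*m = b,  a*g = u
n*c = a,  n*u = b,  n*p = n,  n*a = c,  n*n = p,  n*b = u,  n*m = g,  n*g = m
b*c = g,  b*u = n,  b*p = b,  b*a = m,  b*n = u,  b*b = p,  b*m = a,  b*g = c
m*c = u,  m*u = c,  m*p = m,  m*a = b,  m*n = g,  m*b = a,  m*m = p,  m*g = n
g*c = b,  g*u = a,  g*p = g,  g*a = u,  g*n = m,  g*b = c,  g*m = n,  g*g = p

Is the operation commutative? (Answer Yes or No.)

Check whether the table is symmetric across its main diagonal.
Every entry (row x, col y) equals the entry (row y, col x), so Γ is abelian.

Yes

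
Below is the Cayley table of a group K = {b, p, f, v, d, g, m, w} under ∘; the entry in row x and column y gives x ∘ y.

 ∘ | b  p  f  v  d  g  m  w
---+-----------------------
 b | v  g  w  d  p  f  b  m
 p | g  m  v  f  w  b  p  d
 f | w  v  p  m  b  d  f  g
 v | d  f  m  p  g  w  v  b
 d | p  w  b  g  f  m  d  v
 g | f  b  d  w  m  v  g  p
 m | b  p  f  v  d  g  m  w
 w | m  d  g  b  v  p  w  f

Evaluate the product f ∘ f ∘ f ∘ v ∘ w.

d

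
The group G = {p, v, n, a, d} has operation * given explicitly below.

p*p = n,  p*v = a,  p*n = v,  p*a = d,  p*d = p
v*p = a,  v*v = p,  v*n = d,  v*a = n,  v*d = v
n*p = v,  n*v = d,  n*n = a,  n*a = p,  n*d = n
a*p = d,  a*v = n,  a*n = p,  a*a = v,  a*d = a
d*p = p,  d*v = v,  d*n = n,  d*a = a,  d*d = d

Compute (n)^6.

n^1 = n
n^2 = n * n = a
n^3 = a * n = p
n^4 = p * n = v
n^5 = v * n = d
n^6 = d * n = n

n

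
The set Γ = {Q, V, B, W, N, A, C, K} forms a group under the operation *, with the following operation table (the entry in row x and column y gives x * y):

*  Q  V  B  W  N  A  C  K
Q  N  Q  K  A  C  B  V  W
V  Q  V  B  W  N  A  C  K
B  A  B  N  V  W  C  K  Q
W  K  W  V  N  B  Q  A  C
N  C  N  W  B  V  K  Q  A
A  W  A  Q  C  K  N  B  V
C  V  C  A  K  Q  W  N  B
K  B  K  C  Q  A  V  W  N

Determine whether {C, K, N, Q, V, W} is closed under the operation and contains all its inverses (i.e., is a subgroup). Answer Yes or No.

N * K = A, which is not in {C, K, N, Q, V, W}.
The subset is not closed under *, so it is not a subgroup.

No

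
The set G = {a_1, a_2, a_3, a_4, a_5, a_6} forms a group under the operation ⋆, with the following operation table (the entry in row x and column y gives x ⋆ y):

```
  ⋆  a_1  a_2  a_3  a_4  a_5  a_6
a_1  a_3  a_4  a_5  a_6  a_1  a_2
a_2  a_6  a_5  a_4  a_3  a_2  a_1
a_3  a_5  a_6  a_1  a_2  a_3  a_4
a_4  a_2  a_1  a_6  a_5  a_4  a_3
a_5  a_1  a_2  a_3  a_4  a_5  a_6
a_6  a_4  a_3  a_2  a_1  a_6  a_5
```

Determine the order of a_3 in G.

The identity element is a_5 (its row matches the header).
a_3^1 = a_3
a_3^2 = a_3 ⋆ a_3 = a_1
a_3^3 = a_1 ⋆ a_3 = a_5
The first power of a_3 equal to the identity is a_3^3, so ord(a_3) = 3.

3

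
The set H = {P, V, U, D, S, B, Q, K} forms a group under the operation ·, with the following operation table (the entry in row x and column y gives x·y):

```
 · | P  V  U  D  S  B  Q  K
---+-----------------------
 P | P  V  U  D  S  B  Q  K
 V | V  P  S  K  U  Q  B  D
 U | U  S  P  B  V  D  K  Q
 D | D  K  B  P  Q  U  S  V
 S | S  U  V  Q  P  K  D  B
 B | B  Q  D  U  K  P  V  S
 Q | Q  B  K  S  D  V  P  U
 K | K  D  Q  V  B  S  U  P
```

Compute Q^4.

Q^1 = Q
Q^2 = Q·Q = P
Q^3 = P·Q = Q
Q^4 = Q·Q = P

P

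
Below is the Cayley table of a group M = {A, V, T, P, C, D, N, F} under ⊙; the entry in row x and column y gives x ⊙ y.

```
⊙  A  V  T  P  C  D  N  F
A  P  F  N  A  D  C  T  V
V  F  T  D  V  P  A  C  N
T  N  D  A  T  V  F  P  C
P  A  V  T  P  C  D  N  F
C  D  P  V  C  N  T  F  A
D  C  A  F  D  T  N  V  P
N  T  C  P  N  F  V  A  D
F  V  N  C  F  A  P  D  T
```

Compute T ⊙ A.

Read row T, column A: T ⊙ A = N.

N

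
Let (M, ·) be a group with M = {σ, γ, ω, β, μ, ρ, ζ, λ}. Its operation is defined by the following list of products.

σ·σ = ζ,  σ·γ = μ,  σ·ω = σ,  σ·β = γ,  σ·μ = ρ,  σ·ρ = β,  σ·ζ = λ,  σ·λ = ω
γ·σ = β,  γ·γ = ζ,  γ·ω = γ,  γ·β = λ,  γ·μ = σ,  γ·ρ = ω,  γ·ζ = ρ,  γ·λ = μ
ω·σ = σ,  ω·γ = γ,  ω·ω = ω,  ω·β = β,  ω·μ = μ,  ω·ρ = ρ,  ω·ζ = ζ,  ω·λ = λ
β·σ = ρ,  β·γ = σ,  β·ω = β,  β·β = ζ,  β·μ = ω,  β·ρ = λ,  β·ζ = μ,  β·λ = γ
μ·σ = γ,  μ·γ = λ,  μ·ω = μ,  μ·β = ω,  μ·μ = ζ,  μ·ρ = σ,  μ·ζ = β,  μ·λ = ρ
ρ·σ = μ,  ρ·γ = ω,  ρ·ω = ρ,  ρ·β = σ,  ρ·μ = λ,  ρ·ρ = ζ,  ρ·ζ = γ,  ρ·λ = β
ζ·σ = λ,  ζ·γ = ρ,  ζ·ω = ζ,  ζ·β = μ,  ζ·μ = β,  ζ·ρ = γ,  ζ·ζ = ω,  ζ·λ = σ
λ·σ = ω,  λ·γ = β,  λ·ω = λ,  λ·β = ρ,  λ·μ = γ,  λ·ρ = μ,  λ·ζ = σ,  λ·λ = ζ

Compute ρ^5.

ρ^1 = ρ
ρ^2 = ρ·ρ = ζ
ρ^3 = ζ·ρ = γ
ρ^4 = γ·ρ = ω
ρ^5 = ω·ρ = ρ

ρ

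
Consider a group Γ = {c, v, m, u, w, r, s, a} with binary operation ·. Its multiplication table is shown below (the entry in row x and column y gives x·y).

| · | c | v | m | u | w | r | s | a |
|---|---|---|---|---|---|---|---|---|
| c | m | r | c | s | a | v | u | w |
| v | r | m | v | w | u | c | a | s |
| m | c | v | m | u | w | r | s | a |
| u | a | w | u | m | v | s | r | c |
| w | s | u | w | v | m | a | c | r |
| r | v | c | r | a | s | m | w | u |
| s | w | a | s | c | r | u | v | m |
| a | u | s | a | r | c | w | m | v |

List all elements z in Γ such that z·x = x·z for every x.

{m, v}

An element z is central iff its row equals its column in the table.
For a: a·w = c ≠ r = w·a, so a ∉ Z.
Checking each element this way leaves Z(Γ) = {m, v}.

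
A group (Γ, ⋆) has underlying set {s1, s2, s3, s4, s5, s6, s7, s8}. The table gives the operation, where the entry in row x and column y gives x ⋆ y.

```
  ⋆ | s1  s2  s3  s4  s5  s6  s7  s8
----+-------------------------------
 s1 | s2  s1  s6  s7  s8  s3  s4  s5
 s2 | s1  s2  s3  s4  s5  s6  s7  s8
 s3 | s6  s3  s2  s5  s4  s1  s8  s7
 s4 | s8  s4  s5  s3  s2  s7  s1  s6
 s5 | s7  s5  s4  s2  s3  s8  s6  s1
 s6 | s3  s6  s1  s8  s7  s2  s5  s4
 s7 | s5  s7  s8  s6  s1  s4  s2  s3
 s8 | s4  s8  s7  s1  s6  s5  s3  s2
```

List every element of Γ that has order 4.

Identity is s2. Compute the order of each non-identity element by repeated multiplication:
  s1: s1 → s2  (order 2)
  s3: s3 → s2  (order 2)
  s4: s4 → s3 → s5 → s2  (order 4)
  s5: s5 → s3 → s4 → s2  (order 4)
  s6: s6 → s2  (order 2)
  s7: s7 → s2  (order 2)
  s8: s8 → s2  (order 2)
Elements of order 4: {s4, s5}.

{s4, s5}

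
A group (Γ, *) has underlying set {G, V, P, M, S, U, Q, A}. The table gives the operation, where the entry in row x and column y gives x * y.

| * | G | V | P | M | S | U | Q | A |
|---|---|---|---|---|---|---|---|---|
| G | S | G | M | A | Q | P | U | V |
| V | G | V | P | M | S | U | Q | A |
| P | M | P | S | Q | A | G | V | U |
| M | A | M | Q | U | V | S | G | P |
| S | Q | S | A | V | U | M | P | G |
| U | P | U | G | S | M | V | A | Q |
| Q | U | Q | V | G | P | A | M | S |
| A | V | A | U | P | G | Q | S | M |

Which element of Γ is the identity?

V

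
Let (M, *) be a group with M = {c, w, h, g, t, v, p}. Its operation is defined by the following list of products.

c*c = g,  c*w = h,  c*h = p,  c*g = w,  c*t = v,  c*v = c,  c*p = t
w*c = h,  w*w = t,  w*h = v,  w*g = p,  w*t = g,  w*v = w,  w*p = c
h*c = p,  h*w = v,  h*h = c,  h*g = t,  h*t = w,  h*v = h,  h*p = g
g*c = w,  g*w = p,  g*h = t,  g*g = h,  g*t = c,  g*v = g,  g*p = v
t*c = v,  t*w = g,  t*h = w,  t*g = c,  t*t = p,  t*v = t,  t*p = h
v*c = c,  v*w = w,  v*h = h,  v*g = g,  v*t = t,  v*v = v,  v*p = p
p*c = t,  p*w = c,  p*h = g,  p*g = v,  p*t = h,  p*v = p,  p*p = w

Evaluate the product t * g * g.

t * g = c
c * g = w

w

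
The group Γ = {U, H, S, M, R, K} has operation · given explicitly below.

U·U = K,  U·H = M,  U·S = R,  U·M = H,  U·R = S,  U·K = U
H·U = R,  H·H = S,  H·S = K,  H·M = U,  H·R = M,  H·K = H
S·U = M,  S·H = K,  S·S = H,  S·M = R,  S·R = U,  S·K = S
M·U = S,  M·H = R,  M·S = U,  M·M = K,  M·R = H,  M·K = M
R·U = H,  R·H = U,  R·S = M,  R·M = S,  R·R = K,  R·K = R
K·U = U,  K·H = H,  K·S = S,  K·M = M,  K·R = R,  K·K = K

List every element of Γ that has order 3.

Identity is K. Compute the order of each non-identity element by repeated multiplication:
  U: U → K  (order 2)
  H: H → S → K  (order 3)
  S: S → H → K  (order 3)
  M: M → K  (order 2)
  R: R → K  (order 2)
Elements of order 3: {H, S}.

{H, S}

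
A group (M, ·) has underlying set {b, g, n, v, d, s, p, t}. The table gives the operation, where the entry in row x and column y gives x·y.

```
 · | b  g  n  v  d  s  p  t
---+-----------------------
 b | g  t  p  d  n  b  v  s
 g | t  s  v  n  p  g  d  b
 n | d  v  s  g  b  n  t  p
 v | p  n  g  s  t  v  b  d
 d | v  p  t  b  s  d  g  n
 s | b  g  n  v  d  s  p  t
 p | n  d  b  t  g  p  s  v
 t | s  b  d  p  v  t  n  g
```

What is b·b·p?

b·b = g
g·p = d

d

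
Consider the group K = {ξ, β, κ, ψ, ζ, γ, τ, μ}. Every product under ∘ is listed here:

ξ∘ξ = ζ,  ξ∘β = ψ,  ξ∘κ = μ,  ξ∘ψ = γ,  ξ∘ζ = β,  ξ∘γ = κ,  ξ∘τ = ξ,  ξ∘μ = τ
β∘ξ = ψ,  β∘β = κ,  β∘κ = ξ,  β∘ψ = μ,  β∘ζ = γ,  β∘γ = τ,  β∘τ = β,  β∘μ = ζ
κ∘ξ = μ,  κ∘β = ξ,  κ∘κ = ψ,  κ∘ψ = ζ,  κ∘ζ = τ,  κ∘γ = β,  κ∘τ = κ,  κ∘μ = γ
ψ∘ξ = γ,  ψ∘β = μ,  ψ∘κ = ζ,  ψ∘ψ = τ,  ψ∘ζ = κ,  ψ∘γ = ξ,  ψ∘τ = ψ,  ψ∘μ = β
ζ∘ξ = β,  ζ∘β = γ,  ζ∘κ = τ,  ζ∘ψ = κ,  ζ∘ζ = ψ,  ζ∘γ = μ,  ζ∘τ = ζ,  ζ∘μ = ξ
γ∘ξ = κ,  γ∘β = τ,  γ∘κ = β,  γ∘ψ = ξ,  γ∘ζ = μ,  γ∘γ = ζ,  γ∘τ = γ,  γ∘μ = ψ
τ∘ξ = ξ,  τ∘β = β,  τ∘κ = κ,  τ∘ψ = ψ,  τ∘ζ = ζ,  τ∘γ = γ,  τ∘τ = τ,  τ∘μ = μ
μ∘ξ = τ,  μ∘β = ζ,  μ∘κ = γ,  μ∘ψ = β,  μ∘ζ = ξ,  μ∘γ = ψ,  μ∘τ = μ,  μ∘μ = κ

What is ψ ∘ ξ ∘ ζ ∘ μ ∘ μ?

ψ ∘ ξ = γ
γ ∘ ζ = μ
μ ∘ μ = κ
κ ∘ μ = γ

γ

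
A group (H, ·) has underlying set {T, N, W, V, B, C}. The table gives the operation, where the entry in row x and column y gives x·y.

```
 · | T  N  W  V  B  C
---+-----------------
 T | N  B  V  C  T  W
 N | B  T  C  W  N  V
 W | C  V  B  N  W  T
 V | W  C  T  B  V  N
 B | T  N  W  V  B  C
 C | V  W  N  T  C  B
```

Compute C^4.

C^1 = C
C^2 = C·C = B
C^3 = B·C = C
C^4 = C·C = B
(Structurally, H here is isomorphic to the symmetric group S_3.)

B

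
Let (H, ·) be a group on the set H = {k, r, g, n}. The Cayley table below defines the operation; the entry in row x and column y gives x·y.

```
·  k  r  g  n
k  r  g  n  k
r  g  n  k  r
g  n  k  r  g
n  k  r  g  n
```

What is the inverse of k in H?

First locate the identity: row n matches the header, so n is the identity.
Scan row k for n: k·g = n. Hence k^(-1) = g.

g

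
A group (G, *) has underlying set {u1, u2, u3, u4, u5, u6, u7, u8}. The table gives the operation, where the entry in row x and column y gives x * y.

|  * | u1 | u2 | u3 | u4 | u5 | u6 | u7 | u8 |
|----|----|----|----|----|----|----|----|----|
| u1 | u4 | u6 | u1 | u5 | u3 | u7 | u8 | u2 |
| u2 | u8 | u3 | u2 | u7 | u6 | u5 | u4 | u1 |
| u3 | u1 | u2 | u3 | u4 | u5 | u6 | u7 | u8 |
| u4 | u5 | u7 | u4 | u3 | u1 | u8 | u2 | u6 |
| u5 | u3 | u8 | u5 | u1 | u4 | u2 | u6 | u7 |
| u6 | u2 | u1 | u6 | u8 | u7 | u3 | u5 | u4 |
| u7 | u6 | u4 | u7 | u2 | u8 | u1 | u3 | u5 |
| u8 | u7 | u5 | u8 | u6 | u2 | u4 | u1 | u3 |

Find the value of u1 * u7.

u8

Read row u1, column u7: u1 * u7 = u8.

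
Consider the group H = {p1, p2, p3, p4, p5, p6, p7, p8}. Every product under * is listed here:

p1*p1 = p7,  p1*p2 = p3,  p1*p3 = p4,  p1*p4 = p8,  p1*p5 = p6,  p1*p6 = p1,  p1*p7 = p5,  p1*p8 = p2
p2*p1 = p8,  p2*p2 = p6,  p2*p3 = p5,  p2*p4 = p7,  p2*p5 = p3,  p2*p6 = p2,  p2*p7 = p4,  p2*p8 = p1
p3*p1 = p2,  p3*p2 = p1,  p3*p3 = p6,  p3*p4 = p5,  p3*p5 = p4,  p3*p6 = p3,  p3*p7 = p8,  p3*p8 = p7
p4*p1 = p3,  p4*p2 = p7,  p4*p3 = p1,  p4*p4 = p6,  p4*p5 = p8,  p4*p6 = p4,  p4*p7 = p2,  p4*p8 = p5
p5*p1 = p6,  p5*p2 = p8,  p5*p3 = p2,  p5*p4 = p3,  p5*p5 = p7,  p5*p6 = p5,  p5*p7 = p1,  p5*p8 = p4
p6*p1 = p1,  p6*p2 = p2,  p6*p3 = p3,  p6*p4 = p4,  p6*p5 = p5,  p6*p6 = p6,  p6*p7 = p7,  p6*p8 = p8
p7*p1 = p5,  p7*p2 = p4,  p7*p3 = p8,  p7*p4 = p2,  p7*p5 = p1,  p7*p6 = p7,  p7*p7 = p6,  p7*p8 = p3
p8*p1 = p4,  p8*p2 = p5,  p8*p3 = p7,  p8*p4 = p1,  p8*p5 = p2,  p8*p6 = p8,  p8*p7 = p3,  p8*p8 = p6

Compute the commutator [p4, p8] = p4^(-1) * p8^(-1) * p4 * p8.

Identity is p6; from the table p4^(-1) = p4 and p8^(-1) = p8.
p4 * p8 = p5
p5 * p4 = p3
p3 * p8 = p7

p7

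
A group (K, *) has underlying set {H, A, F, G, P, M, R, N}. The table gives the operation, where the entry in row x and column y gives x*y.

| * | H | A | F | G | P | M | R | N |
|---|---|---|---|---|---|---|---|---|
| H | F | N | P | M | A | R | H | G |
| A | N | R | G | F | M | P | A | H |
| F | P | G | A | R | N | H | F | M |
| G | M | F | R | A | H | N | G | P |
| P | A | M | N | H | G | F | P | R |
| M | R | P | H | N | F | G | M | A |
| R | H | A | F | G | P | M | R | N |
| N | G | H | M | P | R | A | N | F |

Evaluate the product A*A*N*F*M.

A*A = R
R*N = N
N*F = M
M*M = G

G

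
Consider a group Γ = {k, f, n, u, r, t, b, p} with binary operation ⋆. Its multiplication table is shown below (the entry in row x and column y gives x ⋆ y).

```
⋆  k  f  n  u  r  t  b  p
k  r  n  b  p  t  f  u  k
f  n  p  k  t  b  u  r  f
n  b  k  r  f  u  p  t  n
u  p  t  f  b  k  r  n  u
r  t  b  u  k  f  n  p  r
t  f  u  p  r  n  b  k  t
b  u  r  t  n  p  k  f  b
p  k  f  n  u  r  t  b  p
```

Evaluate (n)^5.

n^1 = n
n^2 = n ⋆ n = r
n^3 = r ⋆ n = u
n^4 = u ⋆ n = f
n^5 = f ⋆ n = k

k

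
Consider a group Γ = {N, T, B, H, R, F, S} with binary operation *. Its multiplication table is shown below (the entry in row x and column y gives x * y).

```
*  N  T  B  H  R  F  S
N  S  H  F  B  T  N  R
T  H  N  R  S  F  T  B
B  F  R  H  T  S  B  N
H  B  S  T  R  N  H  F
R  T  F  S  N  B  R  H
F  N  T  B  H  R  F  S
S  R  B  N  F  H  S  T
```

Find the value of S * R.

H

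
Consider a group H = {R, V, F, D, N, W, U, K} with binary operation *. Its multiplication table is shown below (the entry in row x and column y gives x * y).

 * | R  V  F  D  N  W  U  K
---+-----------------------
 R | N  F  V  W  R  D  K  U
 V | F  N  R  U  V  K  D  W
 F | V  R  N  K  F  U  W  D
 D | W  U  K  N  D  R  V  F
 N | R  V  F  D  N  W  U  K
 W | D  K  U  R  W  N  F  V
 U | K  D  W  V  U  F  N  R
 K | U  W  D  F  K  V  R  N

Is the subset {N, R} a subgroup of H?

{N, R} contains the identity N.
Checking products: every product of two elements of {N, R} (read from the table) lies in {N, R}, so the set is closed.
In a finite group, a nonempty closed subset is a subgroup. So {N, R} ≤ H.

Yes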